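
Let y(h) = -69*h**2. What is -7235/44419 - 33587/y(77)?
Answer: -1467944782/18171857319 ≈ -0.080781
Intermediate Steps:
-7235/44419 - 33587/y(77) = -7235/44419 - 33587/((-69*77**2)) = -7235*1/44419 - 33587/((-69*5929)) = -7235/44419 - 33587/(-409101) = -7235/44419 - 33587*(-1/409101) = -7235/44419 + 33587/409101 = -1467944782/18171857319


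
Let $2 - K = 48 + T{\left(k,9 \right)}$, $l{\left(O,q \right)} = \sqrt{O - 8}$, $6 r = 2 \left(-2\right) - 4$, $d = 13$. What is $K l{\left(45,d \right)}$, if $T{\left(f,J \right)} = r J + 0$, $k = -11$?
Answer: $- 34 \sqrt{37} \approx -206.81$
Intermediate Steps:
$r = - \frac{4}{3}$ ($r = \frac{2 \left(-2\right) - 4}{6} = \frac{-4 - 4}{6} = \frac{1}{6} \left(-8\right) = - \frac{4}{3} \approx -1.3333$)
$T{\left(f,J \right)} = - \frac{4 J}{3}$ ($T{\left(f,J \right)} = - \frac{4 J}{3} + 0 = - \frac{4 J}{3}$)
$l{\left(O,q \right)} = \sqrt{-8 + O}$
$K = -34$ ($K = 2 - \left(48 - 12\right) = 2 - 36 = -34$)
$K l{\left(45,d \right)} = - 34 \sqrt{-8 + 45} = - 34 \sqrt{37}$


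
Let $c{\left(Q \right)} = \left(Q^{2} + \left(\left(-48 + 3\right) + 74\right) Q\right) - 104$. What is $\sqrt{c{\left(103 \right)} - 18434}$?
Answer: $i \sqrt{4942} \approx 70.299 i$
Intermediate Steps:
$c{\left(Q \right)} = -104 + Q^{2} + 29 Q$ ($c{\left(Q \right)} = \left(Q^{2} + \left(-45 + 74\right) Q\right) - 104 = \left(Q^{2} + 29 Q\right) - 104 = -104 + Q^{2} + 29 Q$)
$\sqrt{c{\left(103 \right)} - 18434} = \sqrt{\left(-104 + 103^{2} + 29 \cdot 103\right) - 18434} = \sqrt{\left(-104 + 10609 + 2987\right) - 18434} = \sqrt{13492 - 18434} = \sqrt{-4942} = i \sqrt{4942}$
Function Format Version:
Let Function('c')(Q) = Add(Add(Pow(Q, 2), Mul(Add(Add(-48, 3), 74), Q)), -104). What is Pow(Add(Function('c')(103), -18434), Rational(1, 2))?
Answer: Mul(I, Pow(4942, Rational(1, 2))) ≈ Mul(70.299, I)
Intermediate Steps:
Function('c')(Q) = Add(-104, Pow(Q, 2), Mul(29, Q)) (Function('c')(Q) = Add(Add(Pow(Q, 2), Mul(Add(-45, 74), Q)), -104) = Add(Add(Pow(Q, 2), Mul(29, Q)), -104) = Add(-104, Pow(Q, 2), Mul(29, Q)))
Pow(Add(Function('c')(103), -18434), Rational(1, 2)) = Pow(Add(Add(-104, Pow(103, 2), Mul(29, 103)), -18434), Rational(1, 2)) = Pow(Add(Add(-104, 10609, 2987), -18434), Rational(1, 2)) = Pow(Add(13492, -18434), Rational(1, 2)) = Pow(-4942, Rational(1, 2)) = Mul(I, Pow(4942, Rational(1, 2)))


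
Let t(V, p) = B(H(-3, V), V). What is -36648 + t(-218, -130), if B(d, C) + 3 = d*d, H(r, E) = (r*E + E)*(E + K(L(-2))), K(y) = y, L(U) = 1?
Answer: 8951393893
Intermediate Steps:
H(r, E) = (1 + E)*(E + E*r) (H(r, E) = (r*E + E)*(E + 1) = (E*r + E)*(1 + E) = (E + E*r)*(1 + E) = (1 + E)*(E + E*r))
B(d, C) = -3 + d² (B(d, C) = -3 + d*d = -3 + d²)
t(V, p) = -3 + V²*(-2 - 2*V)² (t(V, p) = -3 + (V*(1 + V - 3 + V*(-3)))² = -3 + (V*(1 + V - 3 - 3*V))² = -3 + (V*(-2 - 2*V))² = -3 + V²*(-2 - 2*V)²)
-36648 + t(-218, -130) = -36648 + (-3 + 4*(-218)²*(1 - 218)²) = -36648 + (-3 + 4*47524*(-217)²) = -36648 + (-3 + 4*47524*47089) = -36648 + (-3 + 8951430544) = -36648 + 8951430541 = 8951393893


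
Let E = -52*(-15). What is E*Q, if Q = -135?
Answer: -105300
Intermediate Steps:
E = 780
E*Q = 780*(-135) = -105300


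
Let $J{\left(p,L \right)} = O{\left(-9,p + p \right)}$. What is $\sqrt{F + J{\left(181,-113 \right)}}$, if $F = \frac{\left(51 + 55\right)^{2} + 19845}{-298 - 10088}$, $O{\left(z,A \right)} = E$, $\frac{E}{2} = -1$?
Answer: $\frac{i \sqrt{59838362}}{3462} \approx 2.2344 i$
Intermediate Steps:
$E = -2$ ($E = 2 \left(-1\right) = -2$)
$O{\left(z,A \right)} = -2$
$J{\left(p,L \right)} = -2$
$F = - \frac{31081}{10386}$ ($F = \frac{106^{2} + 19845}{-10386} = \left(11236 + 19845\right) \left(- \frac{1}{10386}\right) = 31081 \left(- \frac{1}{10386}\right) = - \frac{31081}{10386} \approx -2.9926$)
$\sqrt{F + J{\left(181,-113 \right)}} = \sqrt{- \frac{31081}{10386} - 2} = \sqrt{- \frac{51853}{10386}} = \frac{i \sqrt{59838362}}{3462}$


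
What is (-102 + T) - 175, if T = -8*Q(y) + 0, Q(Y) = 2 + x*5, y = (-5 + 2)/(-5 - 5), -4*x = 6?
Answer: -233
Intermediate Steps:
x = -3/2 (x = -¼*6 = -3/2 ≈ -1.5000)
y = 3/10 (y = -3/(-10) = -3*(-⅒) = 3/10 ≈ 0.30000)
Q(Y) = -11/2 (Q(Y) = 2 - 3/2*5 = 2 - 15/2 = -11/2)
T = 44 (T = -8*(-11/2) + 0 = 44 + 0 = 44)
(-102 + T) - 175 = (-102 + 44) - 175 = -58 - 175 = -233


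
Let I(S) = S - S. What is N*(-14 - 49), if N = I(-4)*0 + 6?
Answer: -378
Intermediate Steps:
I(S) = 0
N = 6 (N = 0*0 + 6 = 0 + 6 = 6)
N*(-14 - 49) = 6*(-14 - 49) = 6*(-63) = -378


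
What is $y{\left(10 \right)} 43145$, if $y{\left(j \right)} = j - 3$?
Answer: $302015$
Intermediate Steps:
$y{\left(j \right)} = -3 + j$
$y{\left(10 \right)} 43145 = \left(-3 + 10\right) 43145 = 7 \cdot 43145 = 302015$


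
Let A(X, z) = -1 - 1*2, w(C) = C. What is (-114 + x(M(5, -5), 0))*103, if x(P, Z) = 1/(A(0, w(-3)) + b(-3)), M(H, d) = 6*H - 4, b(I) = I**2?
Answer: -70349/6 ≈ -11725.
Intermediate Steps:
A(X, z) = -3 (A(X, z) = -1 - 2 = -3)
M(H, d) = -4 + 6*H
x(P, Z) = 1/6 (x(P, Z) = 1/(-3 + (-3)**2) = 1/(-3 + 9) = 1/6)
(-114 + x(M(5, -5), 0))*103 = (-114 + 1/6)*103 = -683/6*103 = -70349/6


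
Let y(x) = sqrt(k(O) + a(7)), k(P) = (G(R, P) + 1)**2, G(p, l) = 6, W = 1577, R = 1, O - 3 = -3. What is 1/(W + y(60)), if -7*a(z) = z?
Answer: 1577/2486881 - 4*sqrt(3)/2486881 ≈ 0.00063134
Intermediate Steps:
O = 0 (O = 3 - 3 = 0)
a(z) = -z/7
k(P) = 49 (k(P) = (6 + 1)**2 = 7**2 = 49)
y(x) = 4*sqrt(3) (y(x) = sqrt(49 - 1/7*7) = sqrt(49 - 1) = sqrt(48) = 4*sqrt(3))
1/(W + y(60)) = 1/(1577 + 4*sqrt(3))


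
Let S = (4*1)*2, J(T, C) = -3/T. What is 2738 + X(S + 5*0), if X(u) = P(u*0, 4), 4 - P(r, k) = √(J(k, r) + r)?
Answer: 2742 - I*√3/2 ≈ 2742.0 - 0.86602*I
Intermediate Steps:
S = 8 (S = 4*2 = 8)
P(r, k) = 4 - √(r - 3/k) (P(r, k) = 4 - √(-3/k + r) = 4 - √(r - 3/k))
X(u) = 4 - I*√3/2 (X(u) = 4 - √(u*0 - 3/4) = 4 - √(0 - 3*¼) = 4 - √(0 - ¾) = 4 - √(-¾) = 4 - I*√3/2)
2738 + X(S + 5*0) = 2738 + (4 - I*√3/2) = 2742 - I*√3/2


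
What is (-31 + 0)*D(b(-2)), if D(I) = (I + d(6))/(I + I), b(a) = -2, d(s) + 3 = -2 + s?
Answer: -31/4 ≈ -7.7500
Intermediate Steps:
d(s) = -5 + s (d(s) = -3 + (-2 + s) = -5 + s)
D(I) = (1 + I)/(2*I) (D(I) = (I + (-5 + 6))/(I + I) = (I + 1)/((2*I)) = (1 + I)*(1/(2*I)) = (1 + I)/(2*I))
(-31 + 0)*D(b(-2)) = (-31 + 0)*((½)*(1 - 2)/(-2)) = -31*(-1)*(-1)/(2*2) = -31*¼ = -31/4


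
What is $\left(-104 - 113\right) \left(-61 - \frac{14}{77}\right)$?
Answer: $\frac{146041}{11} \approx 13276.0$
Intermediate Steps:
$\left(-104 - 113\right) \left(-61 - \frac{14}{77}\right) = - 217 \left(-61 - 14 \cdot \frac{1}{77}\right) = - 217 \left(-61 - \frac{2}{11}\right) = \left(-217\right) \left(- \frac{673}{11}\right) = \frac{146041}{11}$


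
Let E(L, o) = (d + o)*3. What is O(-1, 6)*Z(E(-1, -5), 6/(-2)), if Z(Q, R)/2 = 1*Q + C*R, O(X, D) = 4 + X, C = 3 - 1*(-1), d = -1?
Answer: -180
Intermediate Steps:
C = 4 (C = 3 + 1 = 4)
E(L, o) = -3 + 3*o (E(L, o) = (-1 + o)*3 = -3 + 3*o)
Z(Q, R) = 2*Q + 8*R (Z(Q, R) = 2*(1*Q + 4*R) = 2*(Q + 4*R) = 2*Q + 8*R)
O(-1, 6)*Z(E(-1, -5), 6/(-2)) = (4 - 1)*(2*(-3 + 3*(-5)) + 8*(6/(-2))) = 3*(2*(-3 - 15) + 8*(6*(-½))) = 3*(2*(-18) + 8*(-3)) = 3*(-36 - 24) = 3*(-60) = -180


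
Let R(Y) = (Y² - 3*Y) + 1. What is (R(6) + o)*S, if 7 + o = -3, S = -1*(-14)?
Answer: 126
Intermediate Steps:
S = 14
o = -10 (o = -7 - 3 = -10)
R(Y) = 1 + Y² - 3*Y
(R(6) + o)*S = ((1 + 6² - 3*6) - 10)*14 = ((1 + 36 - 18) - 10)*14 = (19 - 10)*14 = 9*14 = 126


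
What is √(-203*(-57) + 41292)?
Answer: √52863 ≈ 229.92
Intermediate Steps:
√(-203*(-57) + 41292) = √(11571 + 41292) = √52863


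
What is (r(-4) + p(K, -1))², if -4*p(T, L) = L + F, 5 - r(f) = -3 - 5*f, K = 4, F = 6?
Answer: 2809/16 ≈ 175.56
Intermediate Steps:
r(f) = 8 + 5*f (r(f) = 5 - (-3 - 5*f) = 5 + (3 + 5*f) = 8 + 5*f)
p(T, L) = -3/2 - L/4 (p(T, L) = -(L + 6)/4 = -(6 + L)/4 = -3/2 - L/4)
(r(-4) + p(K, -1))² = ((8 + 5*(-4)) + (-3/2 - ¼*(-1)))² = ((8 - 20) + (-3/2 + ¼))² = (-12 - 5/4)² = (-53/4)² = 2809/16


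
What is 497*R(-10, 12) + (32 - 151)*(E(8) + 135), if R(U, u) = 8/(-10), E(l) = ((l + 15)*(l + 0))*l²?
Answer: -7089033/5 ≈ -1.4178e+6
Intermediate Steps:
E(l) = l³*(15 + l) (E(l) = ((15 + l)*l)*l² = (l*(15 + l))*l² = l³*(15 + l))
R(U, u) = -⅘ (R(U, u) = 8*(-⅒) = -⅘)
497*R(-10, 12) + (32 - 151)*(E(8) + 135) = 497*(-⅘) + (32 - 151)*(8³*(15 + 8) + 135) = -1988/5 - 119*(512*23 + 135) = -1988/5 - 119*(11776 + 135) = -1988/5 - 119*11911 = -1988/5 - 1417409 = -7089033/5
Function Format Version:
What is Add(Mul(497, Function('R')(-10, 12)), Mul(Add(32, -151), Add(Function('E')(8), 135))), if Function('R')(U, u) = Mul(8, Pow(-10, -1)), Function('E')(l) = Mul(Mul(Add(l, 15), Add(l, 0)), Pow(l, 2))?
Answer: Rational(-7089033, 5) ≈ -1.4178e+6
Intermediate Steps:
Function('E')(l) = Mul(Pow(l, 3), Add(15, l)) (Function('E')(l) = Mul(Mul(Add(15, l), l), Pow(l, 2)) = Mul(Mul(l, Add(15, l)), Pow(l, 2)) = Mul(Pow(l, 3), Add(15, l)))
Function('R')(U, u) = Rational(-4, 5) (Function('R')(U, u) = Mul(8, Rational(-1, 10)) = Rational(-4, 5))
Add(Mul(497, Function('R')(-10, 12)), Mul(Add(32, -151), Add(Function('E')(8), 135))) = Add(Mul(497, Rational(-4, 5)), Mul(Add(32, -151), Add(Mul(Pow(8, 3), Add(15, 8)), 135))) = Add(Rational(-1988, 5), Mul(-119, Add(Mul(512, 23), 135))) = Add(Rational(-1988, 5), Mul(-119, Add(11776, 135))) = Add(Rational(-1988, 5), Mul(-119, 11911)) = Add(Rational(-1988, 5), -1417409) = Rational(-7089033, 5)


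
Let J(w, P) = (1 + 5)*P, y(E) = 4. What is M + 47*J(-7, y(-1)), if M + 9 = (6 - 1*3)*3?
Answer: 1128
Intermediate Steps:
M = 0 (M = -9 + (6 - 1*3)*3 = -9 + (6 - 3)*3 = -9 + 3*3 = -9 + 9 = 0)
J(w, P) = 6*P
M + 47*J(-7, y(-1)) = 0 + 47*(6*4) = 0 + 47*24 = 0 + 1128 = 1128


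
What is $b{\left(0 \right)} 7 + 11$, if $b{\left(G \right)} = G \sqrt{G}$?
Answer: $11$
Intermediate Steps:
$b{\left(G \right)} = G^{\frac{3}{2}}$
$b{\left(0 \right)} 7 + 11 = 0^{\frac{3}{2}} \cdot 7 + 11 = 0 \cdot 7 + 11 = 0 + 11 = 11$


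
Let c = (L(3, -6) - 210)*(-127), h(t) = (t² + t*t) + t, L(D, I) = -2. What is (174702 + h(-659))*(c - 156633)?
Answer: -135235251945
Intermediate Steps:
h(t) = t + 2*t² (h(t) = (t² + t²) + t = 2*t² + t = t + 2*t²)
c = 26924 (c = (-2 - 210)*(-127) = -212*(-127) = 26924)
(174702 + h(-659))*(c - 156633) = (174702 - 659*(1 + 2*(-659)))*(26924 - 156633) = (174702 - 659*(1 - 1318))*(-129709) = (174702 - 659*(-1317))*(-129709) = (174702 + 867903)*(-129709) = 1042605*(-129709) = -135235251945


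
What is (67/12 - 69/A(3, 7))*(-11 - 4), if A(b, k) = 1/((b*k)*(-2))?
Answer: -174215/4 ≈ -43554.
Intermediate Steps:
A(b, k) = -1/(2*b*k) (A(b, k) = 1/(-2*b*k) = -1/(2*b*k))
(67/12 - 69/A(3, 7))*(-11 - 4) = (67/12 - 69/((-½/(3*7))))*(-11 - 4) = (67*(1/12) - 69/((-½*⅓*⅐)))*(-15) = (67/12 - 69/(-1/42))*(-15) = (67/12 - 69*(-42))*(-15) = (67/12 + 2898)*(-15) = (34843/12)*(-15) = -174215/4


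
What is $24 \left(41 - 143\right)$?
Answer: $-2448$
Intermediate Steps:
$24 \left(41 - 143\right) = 24 \left(-102\right) = -2448$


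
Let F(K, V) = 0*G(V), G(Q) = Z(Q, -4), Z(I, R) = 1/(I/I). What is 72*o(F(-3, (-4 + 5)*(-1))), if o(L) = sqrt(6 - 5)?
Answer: 72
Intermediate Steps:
Z(I, R) = 1 (Z(I, R) = 1/1 = 1)
G(Q) = 1
F(K, V) = 0 (F(K, V) = 0*1 = 0)
o(L) = 1 (o(L) = sqrt(1) = 1)
72*o(F(-3, (-4 + 5)*(-1))) = 72*1 = 72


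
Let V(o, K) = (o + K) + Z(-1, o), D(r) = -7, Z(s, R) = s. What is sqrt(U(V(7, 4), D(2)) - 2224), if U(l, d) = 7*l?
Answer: I*sqrt(2154) ≈ 46.411*I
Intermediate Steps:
V(o, K) = -1 + K + o (V(o, K) = (o + K) - 1 = (K + o) - 1 = -1 + K + o)
sqrt(U(V(7, 4), D(2)) - 2224) = sqrt(7*(-1 + 4 + 7) - 2224) = sqrt(7*10 - 2224) = sqrt(70 - 2224) = sqrt(-2154) = I*sqrt(2154)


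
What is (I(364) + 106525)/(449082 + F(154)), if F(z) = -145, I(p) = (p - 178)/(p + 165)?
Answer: 56351911/237487673 ≈ 0.23728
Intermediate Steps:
I(p) = (-178 + p)/(165 + p)
(I(364) + 106525)/(449082 + F(154)) = ((-178 + 364)/(165 + 364) + 106525)/(449082 - 145) = (186/529 + 106525)/448937 = ((1/529)*186 + 106525)*(1/448937) = (186/529 + 106525)*(1/448937) = (56351911/529)*(1/448937) = 56351911/237487673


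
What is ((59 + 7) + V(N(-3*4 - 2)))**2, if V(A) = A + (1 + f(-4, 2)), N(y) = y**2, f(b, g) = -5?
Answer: 66564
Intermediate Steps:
V(A) = -4 + A (V(A) = A + (1 - 5) = A - 4 = -4 + A)
((59 + 7) + V(N(-3*4 - 2)))**2 = ((59 + 7) + (-4 + (-3*4 - 2)**2))**2 = (66 + (-4 + (-12 - 2)**2))**2 = (66 + (-4 + (-14)**2))**2 = (66 + (-4 + 196))**2 = (66 + 192)**2 = 258**2 = 66564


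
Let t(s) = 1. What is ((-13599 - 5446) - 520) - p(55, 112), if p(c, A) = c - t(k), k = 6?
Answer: -19619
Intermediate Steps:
p(c, A) = -1 + c (p(c, A) = c - 1*1 = c - 1 = -1 + c)
((-13599 - 5446) - 520) - p(55, 112) = ((-13599 - 5446) - 520) - (-1 + 55) = (-19045 - 520) - 1*54 = -19565 - 54 = -19619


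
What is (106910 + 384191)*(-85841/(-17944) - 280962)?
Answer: -2475883868041987/17944 ≈ -1.3798e+11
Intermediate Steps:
(106910 + 384191)*(-85841/(-17944) - 280962) = 491101*(-85841*(-1/17944) - 280962) = 491101*(85841/17944 - 280962) = 491101*(-5041496287/17944) = -2475883868041987/17944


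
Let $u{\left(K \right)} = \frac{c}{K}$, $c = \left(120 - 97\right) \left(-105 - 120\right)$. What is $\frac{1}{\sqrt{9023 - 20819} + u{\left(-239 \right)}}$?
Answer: $\frac{412275}{233526647} - \frac{114242 i \sqrt{2949}}{700579941} \approx 0.0017654 - 0.0088553 i$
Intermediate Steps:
$c = -5175$ ($c = 23 \left(-225\right) = -5175$)
$u{\left(K \right)} = - \frac{5175}{K}$
$\frac{1}{\sqrt{9023 - 20819} + u{\left(-239 \right)}} = \frac{1}{\sqrt{9023 - 20819} - \frac{5175}{-239}} = \frac{1}{\sqrt{9023 - 20819} - - \frac{5175}{239}} = \frac{1}{\sqrt{9023 - 20819} + \frac{5175}{239}} = \frac{1}{\sqrt{-11796} + \frac{5175}{239}} = \frac{1}{2 i \sqrt{2949} + \frac{5175}{239}} = \frac{1}{\frac{5175}{239} + 2 i \sqrt{2949}}$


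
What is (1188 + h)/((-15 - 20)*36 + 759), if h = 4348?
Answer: -5536/501 ≈ -11.050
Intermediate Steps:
(1188 + h)/((-15 - 20)*36 + 759) = (1188 + 4348)/((-15 - 20)*36 + 759) = 5536/(-35*36 + 759) = 5536/(-1260 + 759) = 5536/(-501) = 5536*(-1/501) = -5536/501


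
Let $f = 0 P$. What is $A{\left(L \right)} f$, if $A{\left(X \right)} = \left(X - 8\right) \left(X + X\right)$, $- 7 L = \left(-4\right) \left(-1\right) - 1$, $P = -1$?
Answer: $0$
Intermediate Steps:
$L = - \frac{3}{7}$ ($L = - \frac{\left(-4\right) \left(-1\right) - 1}{7} = - \frac{4 - 1}{7} = \left(- \frac{1}{7}\right) 3 = - \frac{3}{7} \approx -0.42857$)
$A{\left(X \right)} = 2 X \left(-8 + X\right)$ ($A{\left(X \right)} = \left(-8 + X\right) 2 X = 2 X \left(-8 + X\right)$)
$f = 0$ ($f = 0 \left(-1\right) = 0$)
$A{\left(L \right)} f = 2 \left(- \frac{3}{7}\right) \left(-8 - \frac{3}{7}\right) 0 = 2 \left(- \frac{3}{7}\right) \left(- \frac{59}{7}\right) 0 = \frac{354}{49} \cdot 0 = 0$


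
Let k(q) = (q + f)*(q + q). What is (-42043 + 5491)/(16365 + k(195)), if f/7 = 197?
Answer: -12184/210075 ≈ -0.057998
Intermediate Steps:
f = 1379 (f = 7*197 = 1379)
k(q) = 2*q*(1379 + q) (k(q) = (q + 1379)*(q + q) = (1379 + q)*(2*q) = 2*q*(1379 + q))
(-42043 + 5491)/(16365 + k(195)) = (-42043 + 5491)/(16365 + 2*195*(1379 + 195)) = -36552/(16365 + 2*195*1574) = -36552/(16365 + 613860) = -36552/630225 = -36552*1/630225 = -12184/210075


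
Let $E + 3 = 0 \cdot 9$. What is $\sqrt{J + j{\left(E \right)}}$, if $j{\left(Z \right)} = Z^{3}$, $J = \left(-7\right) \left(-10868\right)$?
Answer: $\sqrt{76049} \approx 275.77$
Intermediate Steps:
$J = 76076$
$E = -3$ ($E = -3 + 0 \cdot 9 = -3 + 0 = -3$)
$\sqrt{J + j{\left(E \right)}} = \sqrt{76076 + \left(-3\right)^{3}} = \sqrt{76076 - 27} = \sqrt{76049}$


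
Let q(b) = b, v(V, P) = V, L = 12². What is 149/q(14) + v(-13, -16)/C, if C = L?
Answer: 10637/1008 ≈ 10.553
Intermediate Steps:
L = 144
C = 144
149/q(14) + v(-13, -16)/C = 149/14 - 13/144 = 10637/1008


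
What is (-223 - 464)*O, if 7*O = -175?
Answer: 17175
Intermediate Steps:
O = -25 (O = (⅐)*(-175) = -25)
(-223 - 464)*O = (-223 - 464)*(-25) = -687*(-25) = 17175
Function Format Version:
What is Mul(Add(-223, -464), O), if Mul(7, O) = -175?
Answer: 17175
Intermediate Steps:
O = -25 (O = Mul(Rational(1, 7), -175) = -25)
Mul(Add(-223, -464), O) = Mul(Add(-223, -464), -25) = Mul(-687, -25) = 17175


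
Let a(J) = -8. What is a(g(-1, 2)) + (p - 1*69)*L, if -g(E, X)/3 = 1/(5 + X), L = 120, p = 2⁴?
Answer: -6368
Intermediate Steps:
p = 16
g(E, X) = -3/(5 + X)
a(g(-1, 2)) + (p - 1*69)*L = -8 + (16 - 1*69)*120 = -8 + (16 - 69)*120 = -8 - 53*120 = -8 - 6360 = -6368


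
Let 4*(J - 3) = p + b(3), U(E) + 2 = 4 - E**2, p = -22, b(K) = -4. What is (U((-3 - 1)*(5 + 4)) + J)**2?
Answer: 6734025/4 ≈ 1.6835e+6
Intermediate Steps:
U(E) = 2 - E**2 (U(E) = -2 + (4 - E**2) = 2 - E**2)
J = -7/2 (J = 3 + (-22 - 4)/4 = 3 + (1/4)*(-26) = 3 - 13/2 = -7/2 ≈ -3.5000)
(U((-3 - 1)*(5 + 4)) + J)**2 = ((2 - ((-3 - 1)*(5 + 4))**2) - 7/2)**2 = ((2 - (-4*9)**2) - 7/2)**2 = ((2 - 1*(-36)**2) - 7/2)**2 = ((2 - 1*1296) - 7/2)**2 = ((2 - 1296) - 7/2)**2 = (-1294 - 7/2)**2 = (-2595/2)**2 = 6734025/4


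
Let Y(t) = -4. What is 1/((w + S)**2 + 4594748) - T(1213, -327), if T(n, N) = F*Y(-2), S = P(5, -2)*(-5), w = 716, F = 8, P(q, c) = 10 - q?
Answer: 162311329/5072229 ≈ 32.000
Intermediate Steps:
S = -25 (S = (10 - 1*5)*(-5) = (10 - 5)*(-5) = 5*(-5) = -25)
T(n, N) = -32 (T(n, N) = 8*(-4) = -32)
1/((w + S)**2 + 4594748) - T(1213, -327) = 1/((716 - 25)**2 + 4594748) - 1*(-32) = 1/(691**2 + 4594748) + 32 = 1/(477481 + 4594748) + 32 = 1/5072229 + 32 = 162311329/5072229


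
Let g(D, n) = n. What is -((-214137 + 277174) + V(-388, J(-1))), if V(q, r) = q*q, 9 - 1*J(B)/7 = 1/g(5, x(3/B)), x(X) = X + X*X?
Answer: -213581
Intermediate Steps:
x(X) = X + X**2
J(B) = 63 - 7*B/(3*(1 + 3/B))
V(q, r) = q**2
-((-214137 + 277174) + V(-388, J(-1))) = -((-214137 + 277174) + (-388)**2) = -(63037 + 150544) = -1*213581 = -213581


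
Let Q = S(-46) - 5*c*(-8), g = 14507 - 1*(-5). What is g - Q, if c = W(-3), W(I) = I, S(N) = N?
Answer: 14678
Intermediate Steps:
c = -3
g = 14512 (g = 14507 + 5 = 14512)
Q = -166 (Q = -46 - 5*(-3)*(-8) = -46 + 15*(-8) = -46 - 120 = -166)
g - Q = 14512 - 1*(-166) = 14512 + 166 = 14678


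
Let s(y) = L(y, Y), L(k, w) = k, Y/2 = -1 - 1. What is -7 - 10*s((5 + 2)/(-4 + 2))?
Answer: 28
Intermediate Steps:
Y = -4 (Y = 2*(-1 - 1) = 2*(-2) = -4)
s(y) = y
-7 - 10*s((5 + 2)/(-4 + 2)) = -7 - 10*(5 + 2)/(-4 + 2) = -7 - 70/(-2) = -7 - 70*(-1)/2 = -7 - 10*(-7/2) = -7 + 35 = 28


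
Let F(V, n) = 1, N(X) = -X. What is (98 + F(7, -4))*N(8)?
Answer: -792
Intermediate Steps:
(98 + F(7, -4))*N(8) = (98 + 1)*(-1*8) = 99*(-8) = -792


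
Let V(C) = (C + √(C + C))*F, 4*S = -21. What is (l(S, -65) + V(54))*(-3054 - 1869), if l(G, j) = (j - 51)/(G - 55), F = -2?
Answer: 125851572/241 + 59076*√3 ≈ 6.2453e+5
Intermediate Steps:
S = -21/4 (S = (¼)*(-21) = -21/4 ≈ -5.2500)
V(C) = -2*C - 2*√2*√C (V(C) = (C + √(C + C))*(-2) = (C + √(2*C))*(-2) = (C + √2*√C)*(-2) = -2*C - 2*√2*√C)
l(G, j) = (-51 + j)/(-55 + G)
(l(S, -65) + V(54))*(-3054 - 1869) = ((-51 - 65)/(-55 - 21/4) + (-2*54 - 2*√2*√54))*(-3054 - 1869) = (-116/(-241/4) + (-108 - 2*√2*3*√6))*(-4923) = (-4/241*(-116) + (-108 - 12*√3))*(-4923) = (464/241 + (-108 - 12*√3))*(-4923) = (-25564/241 - 12*√3)*(-4923) = 125851572/241 + 59076*√3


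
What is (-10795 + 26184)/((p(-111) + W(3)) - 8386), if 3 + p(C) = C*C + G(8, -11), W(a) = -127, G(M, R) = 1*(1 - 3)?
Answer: 15389/3803 ≈ 4.0465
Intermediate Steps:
G(M, R) = -2 (G(M, R) = 1*(-2) = -2)
p(C) = -5 + C**2 (p(C) = -3 + (C*C - 2) = -3 + (C**2 - 2) = -3 + (-2 + C**2) = -5 + C**2)
(-10795 + 26184)/((p(-111) + W(3)) - 8386) = (-10795 + 26184)/(((-5 + (-111)**2) - 127) - 8386) = 15389/(((-5 + 12321) - 127) - 8386) = 15389/((12316 - 127) - 8386) = 15389/(12189 - 8386) = 15389/3803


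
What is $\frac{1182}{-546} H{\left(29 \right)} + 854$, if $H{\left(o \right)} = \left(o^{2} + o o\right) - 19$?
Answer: $- \frac{249897}{91} \approx -2746.1$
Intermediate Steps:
$H{\left(o \right)} = -19 + 2 o^{2}$ ($H{\left(o \right)} = \left(o^{2} + o^{2}\right) - 19 = 2 o^{2} - 19 = -19 + 2 o^{2}$)
$\frac{1182}{-546} H{\left(29 \right)} + 854 = \frac{1182}{-546} \left(-19 + 2 \cdot 29^{2}\right) + 854 = 1182 \left(- \frac{1}{546}\right) \left(-19 + 2 \cdot 841\right) + 854 = - \frac{197 \left(-19 + 1682\right)}{91} + 854 = \left(- \frac{197}{91}\right) 1663 + 854 = - \frac{327611}{91} + 854 = - \frac{249897}{91}$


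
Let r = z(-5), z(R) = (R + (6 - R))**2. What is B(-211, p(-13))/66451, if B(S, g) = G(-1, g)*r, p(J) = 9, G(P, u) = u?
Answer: 324/66451 ≈ 0.0048758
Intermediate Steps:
z(R) = 36 (z(R) = 6**2 = 36)
r = 36
B(S, g) = 36*g (B(S, g) = g*36 = 36*g)
B(-211, p(-13))/66451 = (36*9)/66451 = 324*(1/66451) = 324/66451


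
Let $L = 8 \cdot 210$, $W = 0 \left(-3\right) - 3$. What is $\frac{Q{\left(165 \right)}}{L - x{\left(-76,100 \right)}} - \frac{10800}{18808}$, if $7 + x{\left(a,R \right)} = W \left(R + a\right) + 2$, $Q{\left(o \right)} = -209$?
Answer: $- \frac{2863309}{4130707} \approx -0.69318$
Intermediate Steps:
$W = -3$ ($W = 0 - 3 = -3$)
$L = 1680$
$x{\left(a,R \right)} = -5 - 3 R - 3 a$ ($x{\left(a,R \right)} = -7 - \left(-2 + 3 \left(R + a\right)\right) = -7 - \left(-2 + 3 R + 3 a\right) = -5 - 3 R - 3 a$)
$\frac{Q{\left(165 \right)}}{L - x{\left(-76,100 \right)}} - \frac{10800}{18808} = - \frac{209}{1680 - \left(-5 - 300 - -228\right)} - \frac{10800}{18808} = - \frac{209}{1680 - \left(-5 - 300 + 228\right)} - \frac{1350}{2351} = - \frac{209}{1680 - -77} - \frac{1350}{2351} = - \frac{209}{1680 + 77} - \frac{1350}{2351} = - \frac{209}{1757} - \frac{1350}{2351} = - \frac{2863309}{4130707}$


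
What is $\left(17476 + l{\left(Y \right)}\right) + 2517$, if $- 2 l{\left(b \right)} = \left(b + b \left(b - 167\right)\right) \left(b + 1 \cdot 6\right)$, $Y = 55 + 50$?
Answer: $\frac{750941}{2} \approx 3.7547 \cdot 10^{5}$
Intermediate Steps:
$Y = 105$
$l{\left(b \right)} = - \frac{\left(6 + b\right) \left(b + b \left(-167 + b\right)\right)}{2}$ ($l{\left(b \right)} = - \frac{\left(b + b \left(b - 167\right)\right) \left(b + 1 \cdot 6\right)}{2} = - \frac{\left(b + b \left(-167 + b\right)\right) \left(b + 6\right)}{2} = - \frac{\left(b + b \left(-167 + b\right)\right) \left(6 + b\right)}{2} = - \frac{\left(6 + b\right) \left(b + b \left(-167 + b\right)\right)}{2}$)
$\left(17476 + l{\left(Y \right)}\right) + 2517 = \left(17476 + \frac{1}{2} \cdot 105 \left(996 - 105^{2} + 160 \cdot 105\right)\right) + 2517 = \left(17476 + \frac{1}{2} \cdot 105 \left(996 - 11025 + 16800\right)\right) + 2517 = \left(17476 + \frac{1}{2} \cdot 105 \cdot 6771\right) + 2517 = \left(17476 + \frac{710955}{2}\right) + 2517 = \frac{745907}{2} + 2517 = \frac{750941}{2}$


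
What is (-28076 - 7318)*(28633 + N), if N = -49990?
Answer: 755909658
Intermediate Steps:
(-28076 - 7318)*(28633 + N) = (-28076 - 7318)*(28633 - 49990) = -35394*(-21357) = 755909658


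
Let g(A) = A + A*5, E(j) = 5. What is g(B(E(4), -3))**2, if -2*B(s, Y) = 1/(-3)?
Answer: 1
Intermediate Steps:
B(s, Y) = 1/6 (B(s, Y) = -1/2/(-3) = -1/2*(-1/3) = 1/6)
g(A) = 6*A (g(A) = A + 5*A = 6*A)
g(B(E(4), -3))**2 = (6*(1/6))**2 = 1**2 = 1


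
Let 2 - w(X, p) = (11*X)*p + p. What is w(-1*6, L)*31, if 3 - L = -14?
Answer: 34317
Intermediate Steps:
L = 17 (L = 3 - 1*(-14) = 3 + 14 = 17)
w(X, p) = 2 - p - 11*X*p (w(X, p) = 2 - ((11*X)*p + p) = 2 - (11*X*p + p) = 2 - (p + 11*X*p) = 2 + (-p - 11*X*p) = 2 - p - 11*X*p)
w(-1*6, L)*31 = (2 - 1*17 - 11*(-1*6)*17)*31 = (2 - 17 - 11*(-6)*17)*31 = (2 - 17 + 1122)*31 = 1107*31 = 34317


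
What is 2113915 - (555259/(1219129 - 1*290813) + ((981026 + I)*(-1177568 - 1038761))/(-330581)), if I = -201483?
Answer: -955147879276649591/306883631596 ≈ -3.1124e+6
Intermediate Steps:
2113915 - (555259/(1219129 - 1*290813) + ((981026 + I)*(-1177568 - 1038761))/(-330581)) = 2113915 - (555259/(1219129 - 1*290813) + ((981026 - 201483)*(-1177568 - 1038761))/(-330581)) = 2113915 - (555259/(1219129 - 290813) + (779543*(-2216329))*(-1/330581)) = 2113915 - (555259/928316 - 1727723757647*(-1/330581)) = 2113915 - (555259*(1/928316) + 1727723757647/330581) = 2113915 - (555259/928316 + 1727723757647/330581) = 2113915 - 1*1603873791361907931/306883631596 = 2113915 - 1603873791361907931/306883631596 = -955147879276649591/306883631596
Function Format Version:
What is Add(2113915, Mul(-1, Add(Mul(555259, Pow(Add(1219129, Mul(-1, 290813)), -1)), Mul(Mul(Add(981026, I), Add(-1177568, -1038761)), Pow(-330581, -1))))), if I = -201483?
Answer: Rational(-955147879276649591, 306883631596) ≈ -3.1124e+6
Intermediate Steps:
Add(2113915, Mul(-1, Add(Mul(555259, Pow(Add(1219129, Mul(-1, 290813)), -1)), Mul(Mul(Add(981026, I), Add(-1177568, -1038761)), Pow(-330581, -1))))) = Add(2113915, Mul(-1, Add(Mul(555259, Pow(Add(1219129, Mul(-1, 290813)), -1)), Mul(Mul(Add(981026, -201483), Add(-1177568, -1038761)), Pow(-330581, -1))))) = Add(2113915, Mul(-1, Add(Mul(555259, Pow(Add(1219129, -290813), -1)), Mul(Mul(779543, -2216329), Rational(-1, 330581))))) = Add(2113915, Mul(-1, Add(Mul(555259, Pow(928316, -1)), Mul(-1727723757647, Rational(-1, 330581))))) = Add(2113915, Mul(-1, Add(Mul(555259, Rational(1, 928316)), Rational(1727723757647, 330581)))) = Add(2113915, Mul(-1, Add(Rational(555259, 928316), Rational(1727723757647, 330581)))) = Add(2113915, Mul(-1, Rational(1603873791361907931, 306883631596))) = Add(2113915, Rational(-1603873791361907931, 306883631596)) = Rational(-955147879276649591, 306883631596)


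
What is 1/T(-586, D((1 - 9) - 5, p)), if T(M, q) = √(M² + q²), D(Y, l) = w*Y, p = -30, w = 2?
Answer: √86018/172036 ≈ 0.0017048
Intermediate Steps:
D(Y, l) = 2*Y
1/T(-586, D((1 - 9) - 5, p)) = 1/(√((-586)² + (2*((1 - 9) - 5))²)) = 1/(√(343396 + (2*(-8 - 5))²)) = 1/(√(343396 + (2*(-13))²)) = 1/(√(343396 + (-26)²)) = 1/(√(343396 + 676)) = 1/(√344072) = 1/(2*√86018) = √86018/172036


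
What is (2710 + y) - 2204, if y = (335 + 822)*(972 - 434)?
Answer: 622972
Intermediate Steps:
y = 622466 (y = 1157*538 = 622466)
(2710 + y) - 2204 = (2710 + 622466) - 2204 = 625176 - 2204 = 622972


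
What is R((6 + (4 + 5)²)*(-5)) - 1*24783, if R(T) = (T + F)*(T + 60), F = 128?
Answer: 90342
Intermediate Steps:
R(T) = (60 + T)*(128 + T) (R(T) = (T + 128)*(T + 60) = (128 + T)*(60 + T) = (60 + T)*(128 + T))
R((6 + (4 + 5)²)*(-5)) - 1*24783 = (7680 + ((6 + (4 + 5)²)*(-5))² + 188*((6 + (4 + 5)²)*(-5))) - 1*24783 = (7680 + ((6 + 9²)*(-5))² + 188*((6 + 9²)*(-5))) - 24783 = (7680 + ((6 + 81)*(-5))² + 188*((6 + 81)*(-5))) - 24783 = (7680 + (87*(-5))² + 188*(87*(-5))) - 24783 = (7680 + (-435)² + 188*(-435)) - 24783 = (7680 + 189225 - 81780) - 24783 = 115125 - 24783 = 90342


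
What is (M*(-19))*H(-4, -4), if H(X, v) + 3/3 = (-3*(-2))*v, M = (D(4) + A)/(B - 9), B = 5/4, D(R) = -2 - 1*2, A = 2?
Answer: 3800/31 ≈ 122.58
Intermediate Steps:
D(R) = -4 (D(R) = -2 - 2 = -4)
B = 5/4 (B = 5*(¼) = 5/4 ≈ 1.2500)
M = 8/31 (M = (-4 + 2)/(5/4 - 9) = -2/(-31/4) = -2*(-4/31) = 8/31 ≈ 0.25806)
H(X, v) = -1 + 6*v (H(X, v) = -1 + (-3*(-2))*v = -1 + 6*v)
(M*(-19))*H(-4, -4) = ((8/31)*(-19))*(-1 + 6*(-4)) = -152*(-1 - 24)/31 = -152/31*(-25) = 3800/31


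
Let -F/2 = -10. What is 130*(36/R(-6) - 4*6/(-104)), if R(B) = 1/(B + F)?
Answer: 65550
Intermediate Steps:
F = 20 (F = -2*(-10) = 20)
R(B) = 1/(20 + B) (R(B) = 1/(B + 20) = 1/(20 + B))
130*(36/R(-6) - 4*6/(-104)) = 130*(36/(1/(20 - 6)) - 4*6/(-104)) = 130*(36/(1/14) - 24*(-1/104)) = 130*(36/(1/14) + 3/13) = 130*(36*14 + 3/13) = 130*(504 + 3/13) = 130*(6555/13) = 65550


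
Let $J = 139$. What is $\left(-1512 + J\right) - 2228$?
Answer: $-3601$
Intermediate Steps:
$\left(-1512 + J\right) - 2228 = \left(-1512 + 139\right) - 2228 = -1373 - 2228 = -3601$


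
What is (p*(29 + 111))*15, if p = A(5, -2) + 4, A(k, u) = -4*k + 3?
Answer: -27300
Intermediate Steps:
A(k, u) = 3 - 4*k
p = -13 (p = (3 - 4*5) + 4 = (3 - 20) + 4 = -17 + 4 = -13)
(p*(29 + 111))*15 = -13*(29 + 111)*15 = -13*140*15 = -1820*15 = -27300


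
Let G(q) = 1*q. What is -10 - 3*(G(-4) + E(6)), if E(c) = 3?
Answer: -7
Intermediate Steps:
G(q) = q
-10 - 3*(G(-4) + E(6)) = -10 - 3*(-4 + 3) = -10 - 3*(-1) = -10 + 3 = -7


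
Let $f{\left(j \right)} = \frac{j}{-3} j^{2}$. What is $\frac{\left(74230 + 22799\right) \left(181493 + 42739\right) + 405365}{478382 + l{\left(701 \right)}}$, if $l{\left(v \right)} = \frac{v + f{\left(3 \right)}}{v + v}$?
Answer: $\frac{15251945877193}{335346128} \approx 45481.0$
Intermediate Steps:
$f{\left(j \right)} = - \frac{j^{3}}{3}$ ($f{\left(j \right)} = j \left(- \frac{1}{3}\right) j^{2} = - \frac{j}{3} j^{2} = - \frac{j^{3}}{3}$)
$l{\left(v \right)} = \frac{-9 + v}{2 v}$ ($l{\left(v \right)} = \frac{v - \frac{3^{3}}{3}}{v + v} = \frac{v - 9}{2 v} = \left(v - 9\right) \frac{1}{2 v} = \left(-9 + v\right) \frac{1}{2 v} = \frac{-9 + v}{2 v}$)
$\frac{\left(74230 + 22799\right) \left(181493 + 42739\right) + 405365}{478382 + l{\left(701 \right)}} = \frac{\left(74230 + 22799\right) \left(181493 + 42739\right) + 405365}{478382 + \frac{-9 + 701}{2 \cdot 701}} = \frac{97029 \cdot 224232 + 405365}{478382 + \frac{1}{2} \cdot \frac{1}{701} \cdot 692} = \frac{21757006728 + 405365}{478382 + \frac{346}{701}} = \frac{21757412093}{\frac{335346128}{701}} = 21757412093 \cdot \frac{701}{335346128} = \frac{15251945877193}{335346128}$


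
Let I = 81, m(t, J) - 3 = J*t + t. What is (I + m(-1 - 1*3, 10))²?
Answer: 1600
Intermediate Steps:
m(t, J) = 3 + t + J*t (m(t, J) = 3 + (J*t + t) = 3 + (t + J*t) = 3 + t + J*t)
(I + m(-1 - 1*3, 10))² = (81 + (3 + (-1 - 1*3) + 10*(-1 - 1*3)))² = (81 + (3 + (-1 - 3) + 10*(-1 - 3)))² = (81 + (3 - 4 + 10*(-4)))² = (81 + (3 - 4 - 40))² = (81 - 41)² = 40² = 1600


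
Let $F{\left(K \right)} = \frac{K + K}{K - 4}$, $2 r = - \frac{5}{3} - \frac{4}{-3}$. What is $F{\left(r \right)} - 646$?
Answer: $- \frac{16148}{25} \approx -645.92$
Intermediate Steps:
$r = - \frac{1}{6}$ ($r = \frac{- \frac{5}{3} - \frac{4}{-3}}{2} = \frac{\left(-5\right) \frac{1}{3} - - \frac{4}{3}}{2} = \frac{- \frac{5}{3} + \frac{4}{3}}{2} = \frac{1}{2} \left(- \frac{1}{3}\right) = - \frac{1}{6} \approx -0.16667$)
$F{\left(K \right)} = \frac{2 K}{-4 + K}$
$F{\left(r \right)} - 646 = 2 \left(- \frac{1}{6}\right) \frac{1}{-4 - \frac{1}{6}} - 646 = 2 \left(- \frac{1}{6}\right) \frac{1}{- \frac{25}{6}} - 646 = 2 \left(- \frac{1}{6}\right) \left(- \frac{6}{25}\right) - 646 = \frac{2}{25} - 646 = - \frac{16148}{25}$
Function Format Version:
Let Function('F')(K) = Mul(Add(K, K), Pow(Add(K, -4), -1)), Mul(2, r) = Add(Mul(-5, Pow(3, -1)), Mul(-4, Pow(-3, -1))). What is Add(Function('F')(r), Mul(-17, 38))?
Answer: Rational(-16148, 25) ≈ -645.92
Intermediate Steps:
r = Rational(-1, 6) (r = Mul(Rational(1, 2), Add(Mul(-5, Pow(3, -1)), Mul(-4, Pow(-3, -1)))) = Mul(Rational(1, 2), Add(Mul(-5, Rational(1, 3)), Mul(-4, Rational(-1, 3)))) = Mul(Rational(1, 2), Add(Rational(-5, 3), Rational(4, 3))) = Mul(Rational(1, 2), Rational(-1, 3)) = Rational(-1, 6) ≈ -0.16667)
Function('F')(K) = Mul(2, K, Pow(Add(-4, K), -1)) (Function('F')(K) = Mul(Mul(2, K), Pow(Add(-4, K), -1)) = Mul(2, K, Pow(Add(-4, K), -1)))
Add(Function('F')(r), Mul(-17, 38)) = Add(Mul(2, Rational(-1, 6), Pow(Add(-4, Rational(-1, 6)), -1)), Mul(-17, 38)) = Add(Mul(2, Rational(-1, 6), Pow(Rational(-25, 6), -1)), -646) = Add(Mul(2, Rational(-1, 6), Rational(-6, 25)), -646) = Add(Rational(2, 25), -646) = Rational(-16148, 25)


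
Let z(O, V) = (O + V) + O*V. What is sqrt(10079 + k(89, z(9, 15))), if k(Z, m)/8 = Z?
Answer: 3*sqrt(1199) ≈ 103.88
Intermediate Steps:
z(O, V) = O + V + O*V
k(Z, m) = 8*Z
sqrt(10079 + k(89, z(9, 15))) = sqrt(10079 + 8*89) = sqrt(10079 + 712) = sqrt(10791) = 3*sqrt(1199)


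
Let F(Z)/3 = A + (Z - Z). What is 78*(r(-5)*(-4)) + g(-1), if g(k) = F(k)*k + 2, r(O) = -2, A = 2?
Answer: 620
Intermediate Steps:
F(Z) = 6 (F(Z) = 3*(2 + (Z - Z)) = 3*(2 + 0) = 3*2 = 6)
g(k) = 2 + 6*k (g(k) = 6*k + 2 = 2 + 6*k)
78*(r(-5)*(-4)) + g(-1) = 78*(-2*(-4)) + (2 + 6*(-1)) = 78*8 + (2 - 6) = 624 - 4 = 620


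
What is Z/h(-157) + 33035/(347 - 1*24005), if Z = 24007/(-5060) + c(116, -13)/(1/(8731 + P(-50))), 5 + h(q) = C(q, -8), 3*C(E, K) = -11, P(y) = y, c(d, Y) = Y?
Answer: 20263039813769/1556223240 ≈ 13021.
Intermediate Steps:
C(E, K) = -11/3 (C(E, K) = (⅓)*(-11) = -11/3)
h(q) = -26/3 (h(q) = -5 - 11/3 = -26/3)
Z = -571060187/5060 (Z = 24007/(-5060) - 13/(1/(8731 - 50)) = 24007*(-1/5060) - 13/(1/8681) = -24007/5060 - 13/1/8681 = -24007/5060 - 13*8681 = -24007/5060 - 112853 = -571060187/5060 ≈ -1.1286e+5)
Z/h(-157) + 33035/(347 - 1*24005) = -571060187/(5060*(-26/3)) + 33035/(347 - 1*24005) = -571060187/5060*(-3/26) + 33035/(347 - 24005) = 1713180561/131560 + 33035/(-23658) = 1713180561/131560 + 33035*(-1/23658) = 1713180561/131560 - 33035/23658 = 20263039813769/1556223240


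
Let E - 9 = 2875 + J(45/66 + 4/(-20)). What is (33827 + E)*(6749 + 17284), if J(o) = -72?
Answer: 880545087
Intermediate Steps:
E = 2812 (E = 9 + (2875 - 72) = 9 + 2803 = 2812)
(33827 + E)*(6749 + 17284) = (33827 + 2812)*(6749 + 17284) = 36639*24033 = 880545087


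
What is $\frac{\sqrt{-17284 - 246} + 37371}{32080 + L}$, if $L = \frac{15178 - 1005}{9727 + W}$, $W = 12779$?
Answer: $\frac{841071726}{722006653} + \frac{22506 i \sqrt{17530}}{722006653} \approx 1.1649 + 0.0041271 i$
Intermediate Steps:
$L = \frac{14173}{22506}$ ($L = \frac{15178 - 1005}{9727 + 12779} = \frac{14173}{22506} \approx 0.62974$)
$\frac{\sqrt{-17284 - 246} + 37371}{32080 + L} = \frac{\sqrt{-17284 - 246} + 37371}{32080 + \frac{14173}{22506}} = \frac{\sqrt{-17530} + 37371}{\frac{722006653}{22506}} = \left(i \sqrt{17530} + 37371\right) \frac{22506}{722006653} = \left(37371 + i \sqrt{17530}\right) \frac{22506}{722006653} = \frac{841071726}{722006653} + \frac{22506 i \sqrt{17530}}{722006653}$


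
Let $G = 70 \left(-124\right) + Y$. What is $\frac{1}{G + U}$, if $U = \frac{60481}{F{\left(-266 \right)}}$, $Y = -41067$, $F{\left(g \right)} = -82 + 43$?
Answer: $- \frac{39}{2000614} \approx -1.9494 \cdot 10^{-5}$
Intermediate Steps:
$F{\left(g \right)} = -39$
$U = - \frac{60481}{39}$ ($U = \frac{60481}{-39} = 60481 \left(- \frac{1}{39}\right) = - \frac{60481}{39} \approx -1550.8$)
$G = -49747$ ($G = 70 \left(-124\right) - 41067 = -8680 - 41067 = -49747$)
$\frac{1}{G + U} = \frac{1}{-49747 - \frac{60481}{39}} = \frac{1}{- \frac{2000614}{39}} = - \frac{39}{2000614}$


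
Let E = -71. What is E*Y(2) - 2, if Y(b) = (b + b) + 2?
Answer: -428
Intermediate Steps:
Y(b) = 2 + 2*b (Y(b) = 2*b + 2 = 2 + 2*b)
E*Y(2) - 2 = -71*(2 + 2*2) - 2 = -71*(2 + 4) - 2 = -71*6 - 2 = -426 - 2 = -428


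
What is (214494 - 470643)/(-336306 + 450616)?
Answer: -256149/114310 ≈ -2.2408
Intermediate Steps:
(214494 - 470643)/(-336306 + 450616) = -256149/114310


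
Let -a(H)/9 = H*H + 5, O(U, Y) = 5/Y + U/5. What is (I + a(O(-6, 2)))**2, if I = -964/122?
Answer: 172624461361/37210000 ≈ 4639.2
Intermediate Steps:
O(U, Y) = 5/Y + U/5 (O(U, Y) = 5/Y + U*(1/5) = 5/Y + U/5)
a(H) = -45 - 9*H**2 (a(H) = -9*(H*H + 5) = -9*(H**2 + 5) = -9*(5 + H**2) = -45 - 9*H**2)
I = -482/61 (I = -964*1/122 = -482/61 ≈ -7.9016)
(I + a(O(-6, 2)))**2 = (-482/61 + (-45 - 9*(5/2 + (1/5)*(-6))**2))**2 = (-482/61 + (-45 - 9*(5*(1/2) - 6/5)**2))**2 = (-482/61 + (-45 - 9*(5/2 - 6/5)**2))**2 = (-482/61 + (-45 - 9*(13/10)**2))**2 = (-482/61 + (-45 - 9*169/100))**2 = (-482/61 + (-45 - 1521/100))**2 = (-482/61 - 6021/100)**2 = (-415481/6100)**2 = 172624461361/37210000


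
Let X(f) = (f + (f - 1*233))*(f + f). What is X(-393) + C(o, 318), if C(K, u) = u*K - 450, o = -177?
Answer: 744198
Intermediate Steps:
X(f) = 2*f*(-233 + 2*f) (X(f) = (f + (f - 233))*(2*f) = (f + (-233 + f))*(2*f) = (-233 + 2*f)*(2*f) = 2*f*(-233 + 2*f))
C(K, u) = -450 + K*u (C(K, u) = K*u - 450 = -450 + K*u)
X(-393) + C(o, 318) = 2*(-393)*(-233 + 2*(-393)) + (-450 - 177*318) = 2*(-393)*(-233 - 786) + (-450 - 56286) = 2*(-393)*(-1019) - 56736 = 800934 - 56736 = 744198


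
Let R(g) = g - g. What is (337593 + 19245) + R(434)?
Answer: 356838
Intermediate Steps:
R(g) = 0
(337593 + 19245) + R(434) = (337593 + 19245) + 0 = 356838 + 0 = 356838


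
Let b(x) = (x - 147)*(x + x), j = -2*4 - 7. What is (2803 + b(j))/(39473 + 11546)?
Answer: 7663/51019 ≈ 0.15020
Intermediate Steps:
j = -15 (j = -8 - 7 = -15)
b(x) = 2*x*(-147 + x) (b(x) = (-147 + x)*(2*x) = 2*x*(-147 + x))
(2803 + b(j))/(39473 + 11546) = (2803 + 2*(-15)*(-147 - 15))/(39473 + 11546) = (2803 + 2*(-15)*(-162))/51019 = (2803 + 4860)*(1/51019) = 7663*(1/51019) = 7663/51019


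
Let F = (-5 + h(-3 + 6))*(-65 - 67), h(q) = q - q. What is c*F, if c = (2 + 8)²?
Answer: 66000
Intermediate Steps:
h(q) = 0
F = 660 (F = (-5 + 0)*(-65 - 67) = -5*(-132) = 660)
c = 100 (c = 10² = 100)
c*F = 100*660 = 66000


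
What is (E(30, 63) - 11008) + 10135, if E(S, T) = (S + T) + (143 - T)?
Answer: -700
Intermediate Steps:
E(S, T) = 143 + S
(E(30, 63) - 11008) + 10135 = ((143 + 30) - 11008) + 10135 = (173 - 11008) + 10135 = -10835 + 10135 = -700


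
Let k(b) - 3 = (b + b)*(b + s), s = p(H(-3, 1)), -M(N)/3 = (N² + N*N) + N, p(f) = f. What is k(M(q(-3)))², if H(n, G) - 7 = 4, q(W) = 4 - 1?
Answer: 42968025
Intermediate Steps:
q(W) = 3
H(n, G) = 11 (H(n, G) = 7 + 4 = 11)
M(N) = -6*N² - 3*N (M(N) = -3*((N² + N*N) + N) = -3*((N² + N²) + N) = -3*(2*N² + N) = -3*(N + 2*N²) = -6*N² - 3*N)
s = 11
k(b) = 3 + 2*b*(11 + b) (k(b) = 3 + (b + b)*(b + 11) = 3 + (2*b)*(11 + b) = 3 + 2*b*(11 + b))
k(M(q(-3)))² = (3 + 2*(-3*3*(1 + 2*3))² + 22*(-3*3*(1 + 2*3)))² = (3 + 2*(-3*3*(1 + 6))² + 22*(-3*3*(1 + 6)))² = (3 + 2*(-3*3*7)² + 22*(-3*3*7))² = (3 + 2*(-63)² + 22*(-63))² = (3 + 2*3969 - 1386)² = (3 + 7938 - 1386)² = 6555² = 42968025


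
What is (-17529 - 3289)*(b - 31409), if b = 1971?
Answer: 612840284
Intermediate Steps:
(-17529 - 3289)*(b - 31409) = (-17529 - 3289)*(1971 - 31409) = -20818*(-29438) = 612840284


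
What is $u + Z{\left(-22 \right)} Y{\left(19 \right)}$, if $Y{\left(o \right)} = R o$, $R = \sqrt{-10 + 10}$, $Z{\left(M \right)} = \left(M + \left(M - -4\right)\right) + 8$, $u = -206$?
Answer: $-206$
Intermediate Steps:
$Z{\left(M \right)} = 12 + 2 M$ ($Z{\left(M \right)} = \left(M + \left(M + 4\right)\right) + 8 = \left(M + \left(4 + M\right)\right) + 8 = \left(4 + 2 M\right) + 8 = 12 + 2 M$)
$R = 0$ ($R = \sqrt{0} = 0$)
$Y{\left(o \right)} = 0$ ($Y{\left(o \right)} = 0 o = 0$)
$u + Z{\left(-22 \right)} Y{\left(19 \right)} = -206 + \left(12 + 2 \left(-22\right)\right) 0 = -206 + \left(12 - 44\right) 0 = -206 - 0 = -206 + 0 = -206$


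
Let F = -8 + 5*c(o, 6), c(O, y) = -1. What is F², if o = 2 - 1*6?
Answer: 169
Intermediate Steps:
o = -4 (o = 2 - 6 = -4)
F = -13 (F = -8 + 5*(-1) = -8 - 5 = -13)
F² = (-13)² = 169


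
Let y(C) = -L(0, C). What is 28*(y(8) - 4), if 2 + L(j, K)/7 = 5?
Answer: -700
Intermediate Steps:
L(j, K) = 21 (L(j, K) = -14 + 7*5 = -14 + 35 = 21)
y(C) = -21 (y(C) = -1*21 = -21)
28*(y(8) - 4) = 28*(-21 - 4) = 28*(-25) = -700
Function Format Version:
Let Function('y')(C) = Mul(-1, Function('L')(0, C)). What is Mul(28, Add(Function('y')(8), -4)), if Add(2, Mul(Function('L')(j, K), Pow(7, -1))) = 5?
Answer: -700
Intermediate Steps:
Function('L')(j, K) = 21 (Function('L')(j, K) = Add(-14, Mul(7, 5)) = Add(-14, 35) = 21)
Function('y')(C) = -21 (Function('y')(C) = Mul(-1, 21) = -21)
Mul(28, Add(Function('y')(8), -4)) = Mul(28, Add(-21, -4)) = Mul(28, -25) = -700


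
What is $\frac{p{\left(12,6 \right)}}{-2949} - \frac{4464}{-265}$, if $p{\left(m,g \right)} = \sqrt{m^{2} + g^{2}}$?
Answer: $\frac{4464}{265} - \frac{2 \sqrt{5}}{983} \approx 16.841$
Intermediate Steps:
$p{\left(m,g \right)} = \sqrt{g^{2} + m^{2}}$
$\frac{p{\left(12,6 \right)}}{-2949} - \frac{4464}{-265} = \frac{\sqrt{6^{2} + 12^{2}}}{-2949} - \frac{4464}{-265} = \sqrt{36 + 144} \left(- \frac{1}{2949}\right) - - \frac{4464}{265} = \sqrt{180} \left(- \frac{1}{2949}\right) + \frac{4464}{265} = 6 \sqrt{5} \left(- \frac{1}{2949}\right) + \frac{4464}{265} = - \frac{2 \sqrt{5}}{983} + \frac{4464}{265} = \frac{4464}{265} - \frac{2 \sqrt{5}}{983}$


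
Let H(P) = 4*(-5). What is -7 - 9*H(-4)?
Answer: 173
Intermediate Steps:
H(P) = -20
-7 - 9*H(-4) = -7 - 9*(-20) = -7 + 180 = 173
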